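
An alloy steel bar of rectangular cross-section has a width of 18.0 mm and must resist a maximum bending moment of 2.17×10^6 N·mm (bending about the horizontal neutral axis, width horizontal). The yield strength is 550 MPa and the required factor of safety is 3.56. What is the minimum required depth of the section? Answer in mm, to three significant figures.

σ_allow = 550/3.56 = 154.5 MPa.
For a rectangular section σ = 6M/(bh²), so h² = 6M/(b σ_allow) = 6×2170000/(18.0×154.5) = 4682 mm².
h = 68.42 mm.

h = 68.4 mm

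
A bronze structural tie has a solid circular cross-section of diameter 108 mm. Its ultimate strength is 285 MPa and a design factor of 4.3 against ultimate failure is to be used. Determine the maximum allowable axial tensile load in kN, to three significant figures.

σ_allow = 285/4.3 = 66.28 MPa.
A = πd²/4 = π×108²/4 = 9161 mm².
F_allow = σ_allow × A = 66.28×9161 = 607200 N.

F_allow = 607 kN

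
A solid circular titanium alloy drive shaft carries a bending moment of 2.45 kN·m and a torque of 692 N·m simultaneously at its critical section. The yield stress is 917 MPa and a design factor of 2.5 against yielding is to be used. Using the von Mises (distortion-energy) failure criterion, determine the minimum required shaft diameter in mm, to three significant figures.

σ_allow = σ_y/n = 917/2.5 = 366.8 MPa.
For a solid shaft σ_b = 32M/(πd³) and τ = 16T/(πd³), so the von Mises stress is σ' = (16/πd³)·√(4M²+3T²).
√(4M²+3T²) = √(4×(2.450×10^6)² + 3×(692000)²) = 5.044×10^6 N·mm.
d³ = 16×5.044×10^6/(π×366.8) = 70040 mm³.
d = 41.22 mm.

d = 41.2 mm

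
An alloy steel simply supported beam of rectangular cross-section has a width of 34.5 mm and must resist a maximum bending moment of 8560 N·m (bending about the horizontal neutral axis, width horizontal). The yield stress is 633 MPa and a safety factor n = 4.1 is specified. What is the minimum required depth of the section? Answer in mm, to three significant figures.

σ_allow = 633/4.1 = 154.4 MPa.
For a rectangular section σ = 6M/(bh²), so h² = 6M/(b σ_allow) = 6×8560000/(34.5×154.4) = 9642 mm².
h = 98.20 mm.

h = 98.2 mm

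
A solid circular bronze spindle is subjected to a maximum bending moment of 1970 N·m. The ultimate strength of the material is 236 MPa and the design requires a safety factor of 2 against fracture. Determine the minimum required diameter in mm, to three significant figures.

d = 55.4 mm

σ_allow = 236/2 = 118.0 MPa.
For a solid circular section σ = 32M/(πd³), so d³ = 32M/(π σ_allow) = 32×1970000/(π×118.0) = 170100 mm³.
d = 55.40 mm.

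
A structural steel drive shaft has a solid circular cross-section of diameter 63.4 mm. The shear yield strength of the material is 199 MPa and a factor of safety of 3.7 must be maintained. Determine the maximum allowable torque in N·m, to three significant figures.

τ_allow = 199/3.7 = 53.78 MPa.
For a solid shaft T_allow = τ_allow·πd³/16; πd³/16 = π×63.4³/16 = 50040 mm³.
T_allow = 53.78×50040 = 2.691×10^6 N·mm = 2691 N·m.

T_allow = 2690 N·m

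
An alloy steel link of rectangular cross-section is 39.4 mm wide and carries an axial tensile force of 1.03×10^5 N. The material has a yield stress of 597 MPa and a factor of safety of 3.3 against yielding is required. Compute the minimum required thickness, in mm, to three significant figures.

σ_allow = 597/3.3 = 180.9 MPa.
Required area A = F/σ_allow = 103000/180.9 = 569.3 mm².
t = A/w = 569.3/39.4 = 14.45 mm.

t = 14.5 mm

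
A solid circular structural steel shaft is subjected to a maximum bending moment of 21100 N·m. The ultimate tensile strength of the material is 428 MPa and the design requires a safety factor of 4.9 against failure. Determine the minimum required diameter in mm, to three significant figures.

σ_allow = 428/4.9 = 87.35 MPa.
For a solid circular section σ = 32M/(πd³), so d³ = 32M/(π σ_allow) = 32×2.1100×10^7/(π×87.35) = 2.461×10^6 mm³.
d = 135.0 mm.

d = 135 mm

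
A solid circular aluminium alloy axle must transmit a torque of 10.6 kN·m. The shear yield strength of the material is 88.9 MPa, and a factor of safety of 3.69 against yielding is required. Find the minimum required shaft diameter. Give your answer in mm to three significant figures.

d = 131 mm

Allowable shear stress τ_allow = 88.9/3.69 = 24.09 MPa.
For a solid shaft τ = 16T/(πd³), so d³ = 16T/(π τ_allow) = 16×1.0600×10^7/(π×24.09) = 2.241×10^6 mm³.
d = (2.241×10^6)^(1/3) = 130.9 mm.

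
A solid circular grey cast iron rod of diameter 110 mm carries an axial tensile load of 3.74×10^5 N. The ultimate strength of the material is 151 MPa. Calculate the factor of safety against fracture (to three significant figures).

n = 3.84

A = πd²/4 = 9503 mm².
σ = F/A = 374000/9503 = 39.35 MPa.
n = 151/39.35 = 3.837.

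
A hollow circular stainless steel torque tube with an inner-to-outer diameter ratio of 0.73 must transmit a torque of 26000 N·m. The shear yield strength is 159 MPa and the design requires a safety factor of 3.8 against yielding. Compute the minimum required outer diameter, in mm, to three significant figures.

τ_allow = 159/3.8 = 41.84 MPa.
For a hollow shaft τ = 16T/[πd_o³(1−k⁴)] with k = 0.73, so 1−k⁴ = 0.7160.
d_o³ = 16T/[π τ_allow (1−k⁴)] = 16×2.6000×10^7/(π×41.84×0.7160) = 4.420×10^6 mm³.
d_o = 164.1 mm.

d_o = 164 mm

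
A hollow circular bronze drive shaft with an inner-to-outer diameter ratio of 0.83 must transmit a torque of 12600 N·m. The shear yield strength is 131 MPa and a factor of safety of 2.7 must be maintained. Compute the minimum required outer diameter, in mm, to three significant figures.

τ_allow = 131/2.7 = 48.52 MPa.
For a hollow shaft τ = 16T/[πd_o³(1−k⁴)] with k = 0.83, so 1−k⁴ = 0.5254.
d_o³ = 16T/[π τ_allow (1−k⁴)] = 16×1.2600×10^7/(π×48.52×0.5254) = 2.517×10^6 mm³.
d_o = 136.0 mm.

d_o = 136 mm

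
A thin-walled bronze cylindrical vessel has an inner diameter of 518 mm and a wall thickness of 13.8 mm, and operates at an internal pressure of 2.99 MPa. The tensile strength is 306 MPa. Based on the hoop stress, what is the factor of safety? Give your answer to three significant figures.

n = 5.45

σ_h = pD/(2t) = 2.99×518/(2×13.8) = 56.12 MPa.
n = 306/56.12 = 5.453.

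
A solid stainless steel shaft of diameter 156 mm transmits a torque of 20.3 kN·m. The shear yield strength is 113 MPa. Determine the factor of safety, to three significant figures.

n = 4.15

τ = 16T/(πd³) = 16×2.0300×10^7/(π×156³) = 27.23 MPa.
n = τ_limit/τ = 113/27.23 = 4.149.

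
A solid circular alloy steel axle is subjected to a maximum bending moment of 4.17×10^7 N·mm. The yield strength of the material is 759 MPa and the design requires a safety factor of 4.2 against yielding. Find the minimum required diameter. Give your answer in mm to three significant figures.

d = 133 mm

σ_allow = 759/4.2 = 180.7 MPa.
For a solid circular section σ = 32M/(πd³), so d³ = 32M/(π σ_allow) = 32×4.1700×10^7/(π×180.7) = 2.350×10^6 mm³.
d = 133.0 mm.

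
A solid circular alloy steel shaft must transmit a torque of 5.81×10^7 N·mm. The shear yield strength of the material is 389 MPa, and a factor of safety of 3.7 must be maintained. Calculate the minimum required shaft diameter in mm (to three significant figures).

Allowable shear stress τ_allow = 389/3.7 = 105.1 MPa.
For a solid shaft τ = 16T/(πd³), so d³ = 16T/(π τ_allow) = 16×5.8100×10^7/(π×105.1) = 2.814×10^6 mm³.
d = (2.814×10^6)^(1/3) = 141.2 mm.

d = 141 mm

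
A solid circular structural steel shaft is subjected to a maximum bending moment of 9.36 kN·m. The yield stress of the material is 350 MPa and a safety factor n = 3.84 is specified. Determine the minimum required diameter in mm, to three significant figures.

d = 102 mm

σ_allow = 350/3.84 = 91.15 MPa.
For a solid circular section σ = 32M/(πd³), so d³ = 32M/(π σ_allow) = 32×9360000/(π×91.15) = 1.046×10^6 mm³.
d = 101.5 mm.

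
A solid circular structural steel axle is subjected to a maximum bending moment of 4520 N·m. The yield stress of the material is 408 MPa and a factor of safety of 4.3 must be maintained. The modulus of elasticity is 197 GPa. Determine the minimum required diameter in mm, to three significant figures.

σ_allow = 408/4.3 = 94.88 MPa.
For a solid circular section σ = 32M/(πd³), so d³ = 32M/(π σ_allow) = 32×4520000/(π×94.88) = 485200 mm³.
d = 78.58 mm.

d = 78.6 mm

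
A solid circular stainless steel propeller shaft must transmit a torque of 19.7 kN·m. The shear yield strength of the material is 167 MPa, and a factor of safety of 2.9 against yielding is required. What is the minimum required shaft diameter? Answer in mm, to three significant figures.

Allowable shear stress τ_allow = 167/2.9 = 57.59 MPa.
For a solid shaft τ = 16T/(πd³), so d³ = 16T/(π τ_allow) = 16×1.9700×10^7/(π×57.59) = 1.742×10^6 mm³.
d = (1.742×10^6)^(1/3) = 120.3 mm.

d = 120 mm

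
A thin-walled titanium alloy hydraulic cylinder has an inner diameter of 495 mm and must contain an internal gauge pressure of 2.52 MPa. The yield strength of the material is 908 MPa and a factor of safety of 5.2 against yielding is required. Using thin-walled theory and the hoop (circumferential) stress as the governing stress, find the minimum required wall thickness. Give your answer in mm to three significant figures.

σ_allow = 908/5.2 = 174.6 MPa.
Hoop stress σ_h = pD/(2t), so t = pD/(2σ_allow) = 2.52×495/(2×174.6) = 3.572 mm.

t = 3.57 mm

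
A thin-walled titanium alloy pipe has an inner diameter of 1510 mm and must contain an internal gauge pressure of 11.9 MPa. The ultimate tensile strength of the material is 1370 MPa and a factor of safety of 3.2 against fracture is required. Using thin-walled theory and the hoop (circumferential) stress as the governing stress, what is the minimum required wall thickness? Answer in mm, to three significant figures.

t = 21.0 mm

σ_allow = 1370/3.2 = 428.1 MPa.
Hoop stress σ_h = pD/(2t), so t = pD/(2σ_allow) = 11.9×1510/(2×428.1) = 20.99 mm.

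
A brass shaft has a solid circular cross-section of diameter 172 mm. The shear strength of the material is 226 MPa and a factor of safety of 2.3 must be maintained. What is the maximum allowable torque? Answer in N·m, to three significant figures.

τ_allow = 226/2.3 = 98.26 MPa.
For a solid shaft T_allow = τ_allow·πd³/16; πd³/16 = π×172³/16 = 999100 mm³.
T_allow = 98.26×999100 = 9.817×10^7 N·mm = 98170 N·m.

T_allow = 98200 N·m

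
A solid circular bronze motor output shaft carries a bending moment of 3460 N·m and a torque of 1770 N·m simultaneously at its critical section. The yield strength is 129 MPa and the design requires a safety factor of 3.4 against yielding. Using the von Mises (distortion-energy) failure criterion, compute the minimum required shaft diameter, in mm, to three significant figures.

σ_allow = σ_y/n = 129/3.4 = 37.94 MPa.
For a solid shaft σ_b = 32M/(πd³) and τ = 16T/(πd³), so the von Mises stress is σ' = (16/πd³)·√(4M²+3T²).
√(4M²+3T²) = √(4×(3.460×10^6)² + 3×(1.770×10^6)²) = 7.569×10^6 N·mm.
d³ = 16×7.569×10^6/(π×37.94) = 1.016×10^6 mm³.
d = 100.5 mm.

d = 101 mm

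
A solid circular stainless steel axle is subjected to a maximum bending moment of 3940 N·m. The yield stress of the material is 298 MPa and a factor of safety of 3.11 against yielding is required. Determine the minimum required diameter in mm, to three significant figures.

d = 74.8 mm

σ_allow = 298/3.11 = 95.82 MPa.
For a solid circular section σ = 32M/(πd³), so d³ = 32M/(π σ_allow) = 32×3940000/(π×95.82) = 418800 mm³.
d = 74.82 mm.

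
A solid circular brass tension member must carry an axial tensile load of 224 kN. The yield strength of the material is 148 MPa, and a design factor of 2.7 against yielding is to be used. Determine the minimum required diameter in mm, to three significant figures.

d = 72.1 mm

Allowable stress σ_allow = 148/2.7 = 54.81 MPa.
Required area A = F/σ_allow = 224000/54.81 = 4086 mm².
A = πd²/4 → d = √(4A/π) = 72.13 mm.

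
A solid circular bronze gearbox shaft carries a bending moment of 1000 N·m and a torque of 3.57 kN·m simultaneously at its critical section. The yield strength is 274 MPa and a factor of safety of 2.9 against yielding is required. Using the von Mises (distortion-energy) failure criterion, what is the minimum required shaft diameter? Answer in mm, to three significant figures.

d = 70.5 mm

σ_allow = σ_y/n = 274/2.9 = 94.48 MPa.
For a solid shaft σ_b = 32M/(πd³) and τ = 16T/(πd³), so the von Mises stress is σ' = (16/πd³)·√(4M²+3T²).
√(4M²+3T²) = √(4×(1.000×10^6)² + 3×(3.570×10^6)²) = 6.499×10^6 N·mm.
d³ = 16×6.499×10^6/(π×94.48) = 350300 mm³.
d = 70.49 mm.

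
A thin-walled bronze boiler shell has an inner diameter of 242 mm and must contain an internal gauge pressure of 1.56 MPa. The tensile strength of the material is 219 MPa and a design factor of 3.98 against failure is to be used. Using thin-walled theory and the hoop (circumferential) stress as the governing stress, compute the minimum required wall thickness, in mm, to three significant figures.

σ_allow = 219/3.98 = 55.03 MPa.
Hoop stress σ_h = pD/(2t), so t = pD/(2σ_allow) = 1.56×242/(2×55.03) = 3.430 mm.

t = 3.43 mm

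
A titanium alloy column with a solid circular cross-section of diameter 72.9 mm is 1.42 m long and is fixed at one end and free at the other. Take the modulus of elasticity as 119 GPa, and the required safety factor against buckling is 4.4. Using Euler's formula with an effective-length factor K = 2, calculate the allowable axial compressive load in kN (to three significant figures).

I = πd⁴/64 = π×72.9⁴/64 = 1.386×10^6 mm⁴.
Effective length L_e = KL = 2×1.42 m = 2840 mm.
Euler critical load P_cr = π²EI/L_e² = π²×119000×1.386×10^6/2840² = 201900 N.
P_allow = P_cr/n = 201900/4.4 = 45880 N.

P_allow = 45.9 kN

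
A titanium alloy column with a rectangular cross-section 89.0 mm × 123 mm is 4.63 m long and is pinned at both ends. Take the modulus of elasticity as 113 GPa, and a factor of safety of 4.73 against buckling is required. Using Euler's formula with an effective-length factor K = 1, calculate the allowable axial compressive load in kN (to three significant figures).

P_allow = 79.5 kN

Buckling occurs about the weak axis: I_min = h·b³/12 = 123×89.0³/12 = 7.226×10^6 mm⁴ (b = 89.0 mm is the smaller dimension).
Effective length L_e = KL = 1×4.63 m = 4630 mm.
Euler critical load P_cr = π²EI/L_e² = π²×113000×7.226×10^6/4630² = 375900 N.
P_allow = P_cr/n = 375900/4.73 = 79480 N.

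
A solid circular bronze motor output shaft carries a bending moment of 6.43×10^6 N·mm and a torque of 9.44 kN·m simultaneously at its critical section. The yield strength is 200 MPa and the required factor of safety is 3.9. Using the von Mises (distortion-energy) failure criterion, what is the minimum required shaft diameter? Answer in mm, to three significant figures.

σ_allow = σ_y/n = 200/3.9 = 51.28 MPa.
For a solid shaft σ_b = 32M/(πd³) and τ = 16T/(πd³), so the von Mises stress is σ' = (16/πd³)·√(4M²+3T²).
√(4M²+3T²) = √(4×(6.430×10^6)² + 3×(9.440×10^6)²) = 2.080×10^7 N·mm.
d³ = 16×2.080×10^7/(π×51.28) = 2.066×10^6 mm³.
d = 127.4 mm.

d = 127 mm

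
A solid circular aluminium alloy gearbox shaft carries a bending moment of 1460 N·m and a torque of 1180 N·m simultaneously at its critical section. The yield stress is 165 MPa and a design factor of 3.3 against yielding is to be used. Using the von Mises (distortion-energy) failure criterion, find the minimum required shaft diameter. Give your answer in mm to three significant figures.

d = 71.3 mm

σ_allow = σ_y/n = 165/3.3 = 50.00 MPa.
For a solid shaft σ_b = 32M/(πd³) and τ = 16T/(πd³), so the von Mises stress is σ' = (16/πd³)·√(4M²+3T²).
√(4M²+3T²) = √(4×(1.460×10^6)² + 3×(1.180×10^6)²) = 3.564×10^6 N·mm.
d³ = 16×3.564×10^6/(π×50.00) = 363000 mm³.
d = 71.34 mm.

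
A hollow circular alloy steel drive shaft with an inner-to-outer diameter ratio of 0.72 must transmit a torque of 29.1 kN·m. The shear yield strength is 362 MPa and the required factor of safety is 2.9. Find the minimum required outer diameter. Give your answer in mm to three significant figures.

τ_allow = 362/2.9 = 124.8 MPa.
For a hollow shaft τ = 16T/[πd_o³(1−k⁴)] with k = 0.72, so 1−k⁴ = 0.7313.
d_o³ = 16T/[π τ_allow (1−k⁴)] = 16×2.9100×10^7/(π×124.8×0.7313) = 1.624×10^6 mm³.
d_o = 117.5 mm.

d_o = 118 mm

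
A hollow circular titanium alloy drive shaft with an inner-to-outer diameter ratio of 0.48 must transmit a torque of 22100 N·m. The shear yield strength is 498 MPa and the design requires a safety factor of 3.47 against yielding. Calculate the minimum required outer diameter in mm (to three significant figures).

τ_allow = 498/3.47 = 143.5 MPa.
For a hollow shaft τ = 16T/[πd_o³(1−k⁴)] with k = 0.48, so 1−k⁴ = 0.9469.
d_o³ = 16T/[π τ_allow (1−k⁴)] = 16×2.2100×10^7/(π×143.5×0.9469) = 828200 mm³.
d_o = 93.91 mm.

d_o = 93.9 mm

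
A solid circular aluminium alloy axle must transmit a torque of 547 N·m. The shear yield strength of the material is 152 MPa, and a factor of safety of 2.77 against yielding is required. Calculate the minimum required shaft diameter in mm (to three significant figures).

d = 37.0 mm

Allowable shear stress τ_allow = 152/2.77 = 54.87 MPa.
For a solid shaft τ = 16T/(πd³), so d³ = 16T/(π τ_allow) = 16×547000/(π×54.87) = 50770 mm³.
d = (50770)^(1/3) = 37.03 mm.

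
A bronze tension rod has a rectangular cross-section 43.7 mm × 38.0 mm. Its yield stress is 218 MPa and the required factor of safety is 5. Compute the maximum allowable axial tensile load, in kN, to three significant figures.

σ_allow = 218/5 = 43.60 MPa.
A = 43.7×38.0 = 1661 mm².
F_allow = σ_allow × A = 43.60×1661 = 72400 N.

F_allow = 72.4 kN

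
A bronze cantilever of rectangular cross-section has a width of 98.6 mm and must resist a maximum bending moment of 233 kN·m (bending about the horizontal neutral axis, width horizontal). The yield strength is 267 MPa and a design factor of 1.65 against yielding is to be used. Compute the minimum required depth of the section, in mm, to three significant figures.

h = 296 mm

σ_allow = 267/1.65 = 161.8 MPa.
For a rectangular section σ = 6M/(bh²), so h² = 6M/(b σ_allow) = 6×2.3300×10^8/(98.6×161.8) = 87620 mm².
h = 296.0 mm.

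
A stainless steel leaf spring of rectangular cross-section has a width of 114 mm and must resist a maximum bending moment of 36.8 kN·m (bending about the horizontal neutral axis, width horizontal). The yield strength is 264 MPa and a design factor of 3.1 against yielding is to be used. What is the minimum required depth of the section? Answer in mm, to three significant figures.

h = 151 mm

σ_allow = 264/3.1 = 85.16 MPa.
For a rectangular section σ = 6M/(bh²), so h² = 6M/(b σ_allow) = 6×3.6800×10^7/(114×85.16) = 22740 mm².
h = 150.8 mm.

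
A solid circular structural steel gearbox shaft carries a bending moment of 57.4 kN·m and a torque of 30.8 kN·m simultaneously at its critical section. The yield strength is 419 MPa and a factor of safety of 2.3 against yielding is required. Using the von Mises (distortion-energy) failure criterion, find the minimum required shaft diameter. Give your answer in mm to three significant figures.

σ_allow = σ_y/n = 419/2.3 = 182.2 MPa.
For a solid shaft σ_b = 32M/(πd³) and τ = 16T/(πd³), so the von Mises stress is σ' = (16/πd³)·√(4M²+3T²).
√(4M²+3T²) = √(4×(5.740×10^7)² + 3×(3.080×10^7)²) = 1.266×10^8 N·mm.
d³ = 16×1.266×10^8/(π×182.2) = 3.539×10^6 mm³.
d = 152.4 mm.

d = 152 mm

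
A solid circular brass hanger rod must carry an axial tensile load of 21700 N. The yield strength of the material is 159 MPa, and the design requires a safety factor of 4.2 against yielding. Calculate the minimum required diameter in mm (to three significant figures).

Allowable stress σ_allow = 159/4.2 = 37.86 MPa.
Required area A = F/σ_allow = 21700/37.86 = 573.2 mm².
A = πd²/4 → d = √(4A/π) = 27.02 mm.

d = 27.0 mm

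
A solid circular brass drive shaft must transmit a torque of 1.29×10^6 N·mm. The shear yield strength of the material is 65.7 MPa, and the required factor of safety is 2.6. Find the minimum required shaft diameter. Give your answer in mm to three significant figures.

Allowable shear stress τ_allow = 65.7/2.6 = 25.27 MPa.
For a solid shaft τ = 16T/(πd³), so d³ = 16T/(π τ_allow) = 16×1290000/(π×25.27) = 260000 mm³.
d = (260000)^(1/3) = 63.82 mm.

d = 63.8 mm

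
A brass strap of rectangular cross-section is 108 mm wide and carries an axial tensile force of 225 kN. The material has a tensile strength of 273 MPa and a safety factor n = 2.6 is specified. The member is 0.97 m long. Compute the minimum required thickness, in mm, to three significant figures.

t = 19.8 mm

σ_allow = 273/2.6 = 105.0 MPa.
Required area A = F/σ_allow = 225000/105.0 = 2143 mm².
t = A/w = 2143/108 = 19.84 mm.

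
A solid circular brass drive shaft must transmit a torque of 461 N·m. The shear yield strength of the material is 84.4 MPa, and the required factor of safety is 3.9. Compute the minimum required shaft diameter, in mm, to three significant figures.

d = 47.7 mm

Allowable shear stress τ_allow = 84.4/3.9 = 21.64 MPa.
For a solid shaft τ = 16T/(πd³), so d³ = 16T/(π τ_allow) = 16×461000/(π×21.64) = 108500 mm³.
d = (108500)^(1/3) = 47.69 mm.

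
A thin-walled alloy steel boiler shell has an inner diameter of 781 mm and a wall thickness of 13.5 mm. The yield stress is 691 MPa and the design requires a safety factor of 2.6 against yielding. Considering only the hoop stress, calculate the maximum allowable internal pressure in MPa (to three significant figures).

p_allow = 9.19 MPa

σ_allow = 691/2.6 = 265.8 MPa.
σ_h = pD/(2t) → p_allow = 2σ_allow t/D = 2×265.8×13.5/781 = 9.188 MPa.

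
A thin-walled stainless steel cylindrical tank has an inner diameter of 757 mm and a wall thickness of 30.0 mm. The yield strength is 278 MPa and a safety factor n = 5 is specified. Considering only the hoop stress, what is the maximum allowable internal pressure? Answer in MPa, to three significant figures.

σ_allow = 278/5 = 55.60 MPa.
σ_h = pD/(2t) → p_allow = 2σ_allow t/D = 2×55.60×30.0/757 = 4.407 MPa.

p_allow = 4.41 MPa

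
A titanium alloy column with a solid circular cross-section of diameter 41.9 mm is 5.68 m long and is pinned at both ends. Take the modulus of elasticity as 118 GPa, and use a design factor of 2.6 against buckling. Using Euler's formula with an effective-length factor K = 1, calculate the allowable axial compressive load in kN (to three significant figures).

P_allow = 2.10 kN

I = πd⁴/64 = π×41.9⁴/64 = 151300 mm⁴.
Effective length L_e = KL = 1×5.68 m = 5680 mm.
Euler critical load P_cr = π²EI/L_e² = π²×118000×151300/5680² = 5461 N.
P_allow = P_cr/n = 5461/2.6 = 2101 N.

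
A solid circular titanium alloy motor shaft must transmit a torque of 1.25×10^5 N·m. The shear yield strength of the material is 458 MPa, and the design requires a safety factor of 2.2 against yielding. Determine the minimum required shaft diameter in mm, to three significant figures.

Allowable shear stress τ_allow = 458/2.2 = 208.2 MPa.
For a solid shaft τ = 16T/(πd³), so d³ = 16T/(π τ_allow) = 16×1.2500×10^8/(π×208.2) = 3.058×10^6 mm³.
d = (3.058×10^6)^(1/3) = 145.1 mm.

d = 145 mm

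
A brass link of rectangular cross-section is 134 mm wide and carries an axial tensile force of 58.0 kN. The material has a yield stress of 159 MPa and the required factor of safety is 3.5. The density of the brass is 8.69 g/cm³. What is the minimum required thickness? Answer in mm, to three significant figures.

σ_allow = 159/3.5 = 45.43 MPa.
Required area A = F/σ_allow = 58000/45.43 = 1277 mm².
t = A/w = 1277/134 = 9.528 mm.

t = 9.53 mm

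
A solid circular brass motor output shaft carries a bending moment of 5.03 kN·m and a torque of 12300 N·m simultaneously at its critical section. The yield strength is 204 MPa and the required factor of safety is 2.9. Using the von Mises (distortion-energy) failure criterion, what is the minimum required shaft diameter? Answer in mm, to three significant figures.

d = 119 mm

σ_allow = σ_y/n = 204/2.9 = 70.34 MPa.
For a solid shaft σ_b = 32M/(πd³) and τ = 16T/(πd³), so the von Mises stress is σ' = (16/πd³)·√(4M²+3T²).
√(4M²+3T²) = √(4×(5.030×10^6)² + 3×(1.230×10^7)²) = 2.356×10^7 N·mm.
d³ = 16×2.356×10^7/(π×70.34) = 1.706×10^6 mm³.
d = 119.5 mm.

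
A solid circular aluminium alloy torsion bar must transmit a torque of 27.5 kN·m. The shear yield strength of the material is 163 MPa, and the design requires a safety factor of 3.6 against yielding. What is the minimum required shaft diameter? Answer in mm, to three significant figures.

Allowable shear stress τ_allow = 163/3.6 = 45.28 MPa.
For a solid shaft τ = 16T/(πd³), so d³ = 16T/(π τ_allow) = 16×2.7500×10^7/(π×45.28) = 3.093×10^6 mm³.
d = (3.093×10^6)^(1/3) = 145.7 mm.

d = 146 mm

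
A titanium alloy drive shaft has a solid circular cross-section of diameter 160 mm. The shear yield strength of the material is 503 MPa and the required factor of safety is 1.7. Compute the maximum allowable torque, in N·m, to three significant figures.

T_allow = 2.38×10^5 N·m

τ_allow = 503/1.7 = 295.9 MPa.
For a solid shaft T_allow = τ_allow·πd³/16; πd³/16 = π×160³/16 = 804200 mm³.
T_allow = 295.9×804200 = 2.380×10^8 N·mm = 238000 N·m.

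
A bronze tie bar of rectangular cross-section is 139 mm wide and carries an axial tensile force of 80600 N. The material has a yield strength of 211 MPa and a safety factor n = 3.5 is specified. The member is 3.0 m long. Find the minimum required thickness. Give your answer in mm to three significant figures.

t = 9.62 mm

σ_allow = 211/3.5 = 60.29 MPa.
Required area A = F/σ_allow = 80600/60.29 = 1337 mm².
t = A/w = 1337/139 = 9.618 mm.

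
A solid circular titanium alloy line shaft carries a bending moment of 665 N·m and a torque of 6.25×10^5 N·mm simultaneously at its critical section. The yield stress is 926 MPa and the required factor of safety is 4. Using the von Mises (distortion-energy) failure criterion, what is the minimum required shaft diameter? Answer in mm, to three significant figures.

d = 33.5 mm

σ_allow = σ_y/n = 926/4 = 231.5 MPa.
For a solid shaft σ_b = 32M/(πd³) and τ = 16T/(πd³), so the von Mises stress is σ' = (16/πd³)·√(4M²+3T²).
√(4M²+3T²) = √(4×(665000)² + 3×(625000)²) = 1.715×10^6 N·mm.
d³ = 16×1.715×10^6/(π×231.5) = 37730 mm³.
d = 33.54 mm.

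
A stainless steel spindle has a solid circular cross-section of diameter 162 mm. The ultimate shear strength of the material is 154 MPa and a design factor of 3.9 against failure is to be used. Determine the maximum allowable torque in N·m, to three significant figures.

τ_allow = 154/3.9 = 39.49 MPa.
For a solid shaft T_allow = τ_allow·πd³/16; πd³/16 = π×162³/16 = 834800 mm³.
T_allow = 39.49×834800 = 3.296×10^7 N·mm = 32960 N·m.

T_allow = 33000 N·m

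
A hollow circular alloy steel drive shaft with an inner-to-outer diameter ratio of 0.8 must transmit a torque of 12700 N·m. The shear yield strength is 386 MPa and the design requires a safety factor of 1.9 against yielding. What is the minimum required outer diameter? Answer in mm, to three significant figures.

d_o = 81.4 mm

τ_allow = 386/1.9 = 203.2 MPa.
For a hollow shaft τ = 16T/[πd_o³(1−k⁴)] with k = 0.8, so 1−k⁴ = 0.5904.
d_o³ = 16T/[π τ_allow (1−k⁴)] = 16×1.2700×10^7/(π×203.2×0.5904) = 539300 mm³.
d_o = 81.40 mm.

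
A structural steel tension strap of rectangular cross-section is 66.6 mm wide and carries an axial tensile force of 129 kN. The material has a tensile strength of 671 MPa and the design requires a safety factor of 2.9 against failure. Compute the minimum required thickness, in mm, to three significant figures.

σ_allow = 671/2.9 = 231.4 MPa.
Required area A = F/σ_allow = 129000/231.4 = 557.5 mm².
t = A/w = 557.5/66.6 = 8.371 mm.

t = 8.37 mm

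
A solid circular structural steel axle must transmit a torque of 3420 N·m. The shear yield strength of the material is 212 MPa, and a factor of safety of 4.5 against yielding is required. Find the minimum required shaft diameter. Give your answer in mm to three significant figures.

d = 71.8 mm

Allowable shear stress τ_allow = 212/4.5 = 47.11 MPa.
For a solid shaft τ = 16T/(πd³), so d³ = 16T/(π τ_allow) = 16×3420000/(π×47.11) = 369700 mm³.
d = (369700)^(1/3) = 71.77 mm.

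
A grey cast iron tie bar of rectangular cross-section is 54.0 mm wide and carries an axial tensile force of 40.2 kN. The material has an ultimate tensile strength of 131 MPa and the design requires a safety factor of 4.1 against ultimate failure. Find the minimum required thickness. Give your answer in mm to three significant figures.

σ_allow = 131/4.1 = 31.95 MPa.
Required area A = F/σ_allow = 40200/31.95 = 1258 mm².
t = A/w = 1258/54.0 = 23.30 mm.

t = 23.3 mm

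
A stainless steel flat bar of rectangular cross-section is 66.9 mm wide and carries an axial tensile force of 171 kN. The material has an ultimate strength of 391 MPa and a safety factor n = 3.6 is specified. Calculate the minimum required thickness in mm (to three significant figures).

σ_allow = 391/3.6 = 108.6 MPa.
Required area A = F/σ_allow = 171000/108.6 = 1574 mm².
t = A/w = 1574/66.9 = 23.53 mm.

t = 23.5 mm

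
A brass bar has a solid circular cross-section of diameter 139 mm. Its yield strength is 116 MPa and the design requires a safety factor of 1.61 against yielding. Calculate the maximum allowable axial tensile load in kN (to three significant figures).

F_allow = 1090 kN

σ_allow = 116/1.61 = 72.05 MPa.
A = πd²/4 = π×139²/4 = 15170 mm².
F_allow = σ_allow × A = 72.05×15170 = 1.093×10^6 N.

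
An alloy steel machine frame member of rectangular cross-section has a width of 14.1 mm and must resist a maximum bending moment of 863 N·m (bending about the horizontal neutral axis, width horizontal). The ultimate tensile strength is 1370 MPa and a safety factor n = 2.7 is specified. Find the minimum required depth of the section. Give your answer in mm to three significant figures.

h = 26.9 mm

σ_allow = 1370/2.7 = 507.4 MPa.
For a rectangular section σ = 6M/(bh²), so h² = 6M/(b σ_allow) = 6×863000/(14.1×507.4) = 723.7 mm².
h = 26.90 mm.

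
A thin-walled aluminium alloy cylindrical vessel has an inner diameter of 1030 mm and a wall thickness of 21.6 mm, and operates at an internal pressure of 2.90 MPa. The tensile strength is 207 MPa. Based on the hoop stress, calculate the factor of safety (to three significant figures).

σ_h = pD/(2t) = 2.90×1030/(2×21.6) = 69.14 MPa.
n = 207/69.14 = 2.994.

n = 2.99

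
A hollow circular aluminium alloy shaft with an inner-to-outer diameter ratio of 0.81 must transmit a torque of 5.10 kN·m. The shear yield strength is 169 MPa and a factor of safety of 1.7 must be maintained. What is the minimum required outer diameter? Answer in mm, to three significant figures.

τ_allow = 169/1.7 = 99.41 MPa.
For a hollow shaft τ = 16T/[πd_o³(1−k⁴)] with k = 0.81, so 1−k⁴ = 0.5695.
d_o³ = 16T/[π τ_allow (1−k⁴)] = 16×5100000/(π×99.41×0.5695) = 458800 mm³.
d_o = 77.12 mm.

d_o = 77.1 mm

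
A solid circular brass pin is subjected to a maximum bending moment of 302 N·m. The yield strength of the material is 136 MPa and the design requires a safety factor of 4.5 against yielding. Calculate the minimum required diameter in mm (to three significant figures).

d = 46.7 mm

σ_allow = 136/4.5 = 30.22 MPa.
For a solid circular section σ = 32M/(πd³), so d³ = 32M/(π σ_allow) = 32×302000/(π×30.22) = 101800 mm³.
d = 46.69 mm.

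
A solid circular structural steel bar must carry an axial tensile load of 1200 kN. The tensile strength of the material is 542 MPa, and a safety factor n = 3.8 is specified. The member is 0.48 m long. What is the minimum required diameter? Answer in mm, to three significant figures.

Allowable stress σ_allow = 542/3.8 = 142.6 MPa.
Required area A = F/σ_allow = 1200000/142.6 = 8413 mm².
A = πd²/4 → d = √(4A/π) = 103.5 mm.

d = 103 mm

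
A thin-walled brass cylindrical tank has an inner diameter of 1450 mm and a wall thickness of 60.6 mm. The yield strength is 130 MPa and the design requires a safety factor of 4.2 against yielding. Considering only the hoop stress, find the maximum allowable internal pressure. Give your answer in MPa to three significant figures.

p_allow = 2.59 MPa

σ_allow = 130/4.2 = 30.95 MPa.
σ_h = pD/(2t) → p_allow = 2σ_allow t/D = 2×30.95×60.6/1450 = 2.587 MPa.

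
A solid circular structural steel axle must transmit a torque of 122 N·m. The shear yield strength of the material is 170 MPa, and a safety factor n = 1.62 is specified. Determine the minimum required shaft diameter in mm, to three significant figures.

Allowable shear stress τ_allow = 170/1.62 = 104.9 MPa.
For a solid shaft τ = 16T/(πd³), so d³ = 16T/(π τ_allow) = 16×122000/(π×104.9) = 5921 mm³.
d = (5921)^(1/3) = 18.09 mm.

d = 18.1 mm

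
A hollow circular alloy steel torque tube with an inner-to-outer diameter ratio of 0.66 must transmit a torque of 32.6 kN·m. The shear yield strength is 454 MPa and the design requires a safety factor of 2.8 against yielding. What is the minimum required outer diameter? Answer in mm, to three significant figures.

τ_allow = 454/2.8 = 162.1 MPa.
For a hollow shaft τ = 16T/[πd_o³(1−k⁴)] with k = 0.66, so 1−k⁴ = 0.8103.
d_o³ = 16T/[π τ_allow (1−k⁴)] = 16×3.2600×10^7/(π×162.1×0.8103) = 1.264×10^6 mm³.
d_o = 108.1 mm.

d_o = 108 mm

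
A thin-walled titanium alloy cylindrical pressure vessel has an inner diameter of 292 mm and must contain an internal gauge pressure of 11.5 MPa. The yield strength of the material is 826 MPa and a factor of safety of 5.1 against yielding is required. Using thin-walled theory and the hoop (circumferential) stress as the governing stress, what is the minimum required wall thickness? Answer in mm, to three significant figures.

t = 10.4 mm

σ_allow = 826/5.1 = 162.0 MPa.
Hoop stress σ_h = pD/(2t), so t = pD/(2σ_allow) = 11.5×292/(2×162.0) = 10.37 mm.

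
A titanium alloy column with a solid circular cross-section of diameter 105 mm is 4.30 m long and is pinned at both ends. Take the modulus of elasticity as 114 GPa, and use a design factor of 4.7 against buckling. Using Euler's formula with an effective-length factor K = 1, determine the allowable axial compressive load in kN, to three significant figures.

I = πd⁴/64 = π×105⁴/64 = 5.967×10^6 mm⁴.
Effective length L_e = KL = 1×4.30 m = 4300 mm.
Euler critical load P_cr = π²EI/L_e² = π²×114000×5.967×10^6/4300² = 363100 N.
P_allow = P_cr/n = 363100/4.7 = 77250 N.

P_allow = 77.2 kN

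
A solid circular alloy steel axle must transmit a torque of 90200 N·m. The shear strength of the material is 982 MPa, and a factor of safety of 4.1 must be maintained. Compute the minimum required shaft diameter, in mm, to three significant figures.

d = 124 mm

Allowable shear stress τ_allow = 982/4.1 = 239.5 MPa.
For a solid shaft τ = 16T/(πd³), so d³ = 16T/(π τ_allow) = 16×9.0200×10^7/(π×239.5) = 1.918×10^6 mm³.
d = (1.918×10^6)^(1/3) = 124.2 mm.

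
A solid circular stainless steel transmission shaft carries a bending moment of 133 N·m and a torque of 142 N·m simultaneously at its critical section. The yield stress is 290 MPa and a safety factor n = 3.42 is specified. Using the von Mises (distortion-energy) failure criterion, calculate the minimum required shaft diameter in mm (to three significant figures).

d = 27.9 mm

σ_allow = σ_y/n = 290/3.42 = 84.80 MPa.
For a solid shaft σ_b = 32M/(πd³) and τ = 16T/(πd³), so the von Mises stress is σ' = (16/πd³)·√(4M²+3T²).
√(4M²+3T²) = √(4×(133000)² + 3×(142000)²) = 362300 N·mm.
d³ = 16×362300/(π×84.80) = 21760 mm³.
d = 27.92 mm.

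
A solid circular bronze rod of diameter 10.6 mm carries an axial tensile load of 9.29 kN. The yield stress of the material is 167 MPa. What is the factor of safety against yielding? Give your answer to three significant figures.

A = πd²/4 = 88.25 mm².
σ = F/A = 9290.0/88.25 = 105.3 MPa.
n = 167/105.3 = 1.586.

n = 1.59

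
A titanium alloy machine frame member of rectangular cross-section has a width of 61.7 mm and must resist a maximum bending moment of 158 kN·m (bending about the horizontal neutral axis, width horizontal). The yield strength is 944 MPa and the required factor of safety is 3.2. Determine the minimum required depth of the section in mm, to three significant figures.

h = 228 mm

σ_allow = 944/3.2 = 295.0 MPa.
For a rectangular section σ = 6M/(bh²), so h² = 6M/(b σ_allow) = 6×1.5800×10^8/(61.7×295.0) = 52080 mm².
h = 228.2 mm.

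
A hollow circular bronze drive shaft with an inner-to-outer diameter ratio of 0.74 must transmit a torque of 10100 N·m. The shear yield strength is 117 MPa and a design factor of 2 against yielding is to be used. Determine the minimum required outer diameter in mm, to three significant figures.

d_o = 108 mm

τ_allow = 117/2 = 58.50 MPa.
For a hollow shaft τ = 16T/[πd_o³(1−k⁴)] with k = 0.74, so 1−k⁴ = 0.7001.
d_o³ = 16T/[π τ_allow (1−k⁴)] = 16×1.0100×10^7/(π×58.50×0.7001) = 1.256×10^6 mm³.
d_o = 107.9 mm.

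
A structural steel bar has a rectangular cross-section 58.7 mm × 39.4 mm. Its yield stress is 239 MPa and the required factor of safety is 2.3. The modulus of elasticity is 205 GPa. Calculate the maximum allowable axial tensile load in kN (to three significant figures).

F_allow = 240 kN

σ_allow = 239/2.3 = 103.9 MPa.
A = 58.7×39.4 = 2313 mm².
F_allow = σ_allow × A = 103.9×2313 = 240300 N.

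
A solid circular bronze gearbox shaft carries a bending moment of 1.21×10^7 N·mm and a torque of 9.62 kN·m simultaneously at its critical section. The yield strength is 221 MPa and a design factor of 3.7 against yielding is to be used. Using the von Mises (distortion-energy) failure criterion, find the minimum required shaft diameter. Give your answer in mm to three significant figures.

d = 136 mm

σ_allow = σ_y/n = 221/3.7 = 59.73 MPa.
For a solid shaft σ_b = 32M/(πd³) and τ = 16T/(πd³), so the von Mises stress is σ' = (16/πd³)·√(4M²+3T²).
√(4M²+3T²) = √(4×(1.210×10^7)² + 3×(9.620×10^6)²) = 2.938×10^7 N·mm.
d³ = 16×2.938×10^7/(π×59.73) = 2.505×10^6 mm³.
d = 135.8 mm.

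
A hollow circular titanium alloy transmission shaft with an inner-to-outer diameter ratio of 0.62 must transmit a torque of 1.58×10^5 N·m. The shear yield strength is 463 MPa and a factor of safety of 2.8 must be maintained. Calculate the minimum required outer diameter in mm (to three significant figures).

τ_allow = 463/2.8 = 165.4 MPa.
For a hollow shaft τ = 16T/[πd_o³(1−k⁴)] with k = 0.62, so 1−k⁴ = 0.8522.
d_o³ = 16T/[π τ_allow (1−k⁴)] = 16×1.5800×10^8/(π×165.4×0.8522) = 5.710×10^6 mm³.
d_o = 178.7 mm.

d_o = 179 mm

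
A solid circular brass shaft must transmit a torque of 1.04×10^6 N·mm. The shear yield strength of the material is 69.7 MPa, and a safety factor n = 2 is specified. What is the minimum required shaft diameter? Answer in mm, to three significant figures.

Allowable shear stress τ_allow = 69.7/2 = 34.85 MPa.
For a solid shaft τ = 16T/(πd³), so d³ = 16T/(π τ_allow) = 16×1040000/(π×34.85) = 152000 mm³.
d = (152000)^(1/3) = 53.37 mm.

d = 53.4 mm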